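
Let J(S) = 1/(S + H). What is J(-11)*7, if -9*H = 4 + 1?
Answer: -63/104 ≈ -0.60577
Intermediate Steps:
H = -5/9 (H = -(4 + 1)/9 = -⅑*5 = -5/9 ≈ -0.55556)
J(S) = 1/(-5/9 + S) (J(S) = 1/(S - 5/9) = 1/(-5/9 + S))
J(-11)*7 = (9/(-5 + 9*(-11)))*7 = (9/(-5 - 99))*7 = (9/(-104))*7 = (9*(-1/104))*7 = -9/104*7 = -63/104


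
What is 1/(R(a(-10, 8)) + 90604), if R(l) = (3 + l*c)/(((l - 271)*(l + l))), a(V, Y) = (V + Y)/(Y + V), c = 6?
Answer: 60/5436239 ≈ 1.1037e-5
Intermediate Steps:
a(V, Y) = 1 (a(V, Y) = (V + Y)/(V + Y) = 1)
R(l) = (3 + 6*l)/(2*l*(-271 + l)) (R(l) = (3 + l*6)/(((l - 271)*(l + l))) = (3 + 6*l)/(((-271 + l)*(2*l))) = (3 + 6*l)/((2*l*(-271 + l))) = (3 + 6*l)*(1/(2*l*(-271 + l))) = (3 + 6*l)/(2*l*(-271 + l)))
1/(R(a(-10, 8)) + 90604) = 1/((3/2)*(1 + 2*1)/(1*(-271 + 1)) + 90604) = 1/((3/2)*1*(1 + 2)/(-270) + 90604) = 1/((3/2)*1*(-1/270)*3 + 90604) = 1/(-1/60 + 90604) = 1/(5436239/60) = 60/5436239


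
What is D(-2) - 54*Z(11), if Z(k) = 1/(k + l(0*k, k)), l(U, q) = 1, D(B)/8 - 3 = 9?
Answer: 183/2 ≈ 91.500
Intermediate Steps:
D(B) = 96 (D(B) = 24 + 8*9 = 24 + 72 = 96)
Z(k) = 1/(1 + k) (Z(k) = 1/(k + 1) = 1/(1 + k))
D(-2) - 54*Z(11) = 96 - 54/(1 + 11) = 96 - 54/12 = 96 - 54*1/12 = 96 - 9/2 = 183/2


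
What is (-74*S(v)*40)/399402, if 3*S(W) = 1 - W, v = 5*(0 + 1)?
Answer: 5920/599103 ≈ 0.0098814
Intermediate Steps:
v = 5 (v = 5*1 = 5)
S(W) = ⅓ - W/3 (S(W) = (1 - W)/3 = ⅓ - W/3)
(-74*S(v)*40)/399402 = (-74*(⅓ - ⅓*5)*40)/399402 = (-74*(⅓ - 5/3)*40)*(1/399402) = (-74*(-4/3)*40)*(1/399402) = ((296/3)*40)*(1/399402) = (11840/3)*(1/399402) = 5920/599103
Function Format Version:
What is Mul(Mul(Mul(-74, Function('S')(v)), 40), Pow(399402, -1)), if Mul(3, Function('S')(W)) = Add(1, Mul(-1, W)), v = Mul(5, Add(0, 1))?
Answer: Rational(5920, 599103) ≈ 0.0098814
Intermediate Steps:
v = 5 (v = Mul(5, 1) = 5)
Function('S')(W) = Add(Rational(1, 3), Mul(Rational(-1, 3), W)) (Function('S')(W) = Mul(Rational(1, 3), Add(1, Mul(-1, W))) = Add(Rational(1, 3), Mul(Rational(-1, 3), W)))
Mul(Mul(Mul(-74, Function('S')(v)), 40), Pow(399402, -1)) = Mul(Mul(Mul(-74, Add(Rational(1, 3), Mul(Rational(-1, 3), 5))), 40), Pow(399402, -1)) = Mul(Mul(Mul(-74, Add(Rational(1, 3), Rational(-5, 3))), 40), Rational(1, 399402)) = Mul(Mul(Mul(-74, Rational(-4, 3)), 40), Rational(1, 399402)) = Mul(Mul(Rational(296, 3), 40), Rational(1, 399402)) = Mul(Rational(11840, 3), Rational(1, 399402)) = Rational(5920, 599103)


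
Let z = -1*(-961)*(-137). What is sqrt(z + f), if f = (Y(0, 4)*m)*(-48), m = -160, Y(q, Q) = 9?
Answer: I*sqrt(62537) ≈ 250.07*I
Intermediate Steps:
z = -131657 (z = 961*(-137) = -131657)
f = 69120 (f = (9*(-160))*(-48) = -1440*(-48) = 69120)
sqrt(z + f) = sqrt(-131657 + 69120) = sqrt(-62537) = I*sqrt(62537)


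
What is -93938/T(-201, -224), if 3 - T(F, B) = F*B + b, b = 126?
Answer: 93938/45147 ≈ 2.0807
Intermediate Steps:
T(F, B) = -123 - B*F (T(F, B) = 3 - (F*B + 126) = 3 - (B*F + 126) = 3 - (126 + B*F) = 3 + (-126 - B*F) = -123 - B*F)
-93938/T(-201, -224) = -93938/(-123 - 1*(-224)*(-201)) = -93938/(-123 - 45024) = -93938/(-45147) = -93938*(-1/45147) = 93938/45147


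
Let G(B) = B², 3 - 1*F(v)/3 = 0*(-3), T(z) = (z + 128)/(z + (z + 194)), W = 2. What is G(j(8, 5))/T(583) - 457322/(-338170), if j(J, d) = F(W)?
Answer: 2087664619/13357715 ≈ 156.29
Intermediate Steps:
T(z) = (128 + z)/(194 + 2*z) (T(z) = (128 + z)/(z + (194 + z)) = (128 + z)/(194 + 2*z))
F(v) = 9 (F(v) = 9 - 0*(-3) = 9 - 3*0 = 9 + 0 = 9)
j(J, d) = 9
G(j(8, 5))/T(583) - 457322/(-338170) = 9²/(((128 + 583)/(2*(97 + 583)))) - 457322/(-338170) = 81/(((½)*711/680)) - 457322*(-1/338170) = 81/(((½)*(1/680)*711)) + 228661/169085 = 81/(711/1360) + 228661/169085 = 81*(1360/711) + 228661/169085 = 12240/79 + 228661/169085 = 2087664619/13357715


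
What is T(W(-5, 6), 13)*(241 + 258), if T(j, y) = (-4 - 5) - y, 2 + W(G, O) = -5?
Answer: -10978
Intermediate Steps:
W(G, O) = -7 (W(G, O) = -2 - 5 = -7)
T(j, y) = -9 - y
T(W(-5, 6), 13)*(241 + 258) = (-9 - 1*13)*(241 + 258) = (-9 - 13)*499 = -22*499 = -10978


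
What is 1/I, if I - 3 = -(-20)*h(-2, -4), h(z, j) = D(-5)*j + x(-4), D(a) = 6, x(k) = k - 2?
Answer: -1/597 ≈ -0.0016750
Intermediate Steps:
x(k) = -2 + k
h(z, j) = -6 + 6*j (h(z, j) = 6*j + (-2 - 4) = 6*j - 6 = -6 + 6*j)
I = -597 (I = 3 - (-20)*(-6 + 6*(-4)) = 3 - (-20)*(-6 - 24) = 3 - (-20)*(-30) = 3 - 1*600 = 3 - 600 = -597)
1/I = 1/(-597) = -1/597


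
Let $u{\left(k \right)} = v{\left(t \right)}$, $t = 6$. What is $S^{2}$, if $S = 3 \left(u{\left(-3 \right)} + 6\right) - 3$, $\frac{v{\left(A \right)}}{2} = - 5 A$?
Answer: $27225$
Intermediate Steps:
$v{\left(A \right)} = - 10 A$ ($v{\left(A \right)} = 2 \left(- 5 A\right) = - 10 A$)
$u{\left(k \right)} = -60$ ($u{\left(k \right)} = \left(-10\right) 6 = -60$)
$S = -165$ ($S = 3 \left(-60 + 6\right) - 3 = 3 \left(-54\right) - 3 = -162 - 3 = -165$)
$S^{2} = \left(-165\right)^{2} = 27225$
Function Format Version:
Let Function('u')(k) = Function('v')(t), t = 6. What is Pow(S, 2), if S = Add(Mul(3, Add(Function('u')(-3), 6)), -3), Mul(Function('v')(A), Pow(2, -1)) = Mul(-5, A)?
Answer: 27225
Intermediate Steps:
Function('v')(A) = Mul(-10, A) (Function('v')(A) = Mul(2, Mul(-5, A)) = Mul(-10, A))
Function('u')(k) = -60 (Function('u')(k) = Mul(-10, 6) = -60)
S = -165 (S = Add(Mul(3, Add(-60, 6)), -3) = Add(Mul(3, -54), -3) = Add(-162, -3) = -165)
Pow(S, 2) = Pow(-165, 2) = 27225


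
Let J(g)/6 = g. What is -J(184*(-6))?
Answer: 6624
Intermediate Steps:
J(g) = 6*g
-J(184*(-6)) = -6*184*(-6) = -6*(-1104) = -1*(-6624) = 6624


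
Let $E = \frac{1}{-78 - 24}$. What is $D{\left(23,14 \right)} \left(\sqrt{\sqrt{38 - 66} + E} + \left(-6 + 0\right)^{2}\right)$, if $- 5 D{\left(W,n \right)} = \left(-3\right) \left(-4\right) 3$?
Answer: $- \frac{1296}{5} - \frac{6 \sqrt{-102 + 20808 i \sqrt{7}}}{85} \approx -270.9 - 11.722 i$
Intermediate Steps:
$D{\left(W,n \right)} = - \frac{36}{5}$ ($D{\left(W,n \right)} = - \frac{\left(-3\right) \left(-4\right) 3}{5} = - \frac{12 \cdot 3}{5} = \left(- \frac{1}{5}\right) 36 = - \frac{36}{5}$)
$E = - \frac{1}{102}$ ($E = \frac{1}{-102} = - \frac{1}{102} \approx -0.0098039$)
$D{\left(23,14 \right)} \left(\sqrt{\sqrt{38 - 66} + E} + \left(-6 + 0\right)^{2}\right) = - \frac{36 \left(\sqrt{\sqrt{38 - 66} - \frac{1}{102}} + \left(-6 + 0\right)^{2}\right)}{5} = - \frac{36 \left(\sqrt{\sqrt{-28} - \frac{1}{102}} + \left(-6\right)^{2}\right)}{5} = - \frac{36 \left(\sqrt{2 i \sqrt{7} - \frac{1}{102}} + 36\right)}{5} = - \frac{36 \left(\sqrt{- \frac{1}{102} + 2 i \sqrt{7}} + 36\right)}{5} = - \frac{36 \left(36 + \sqrt{- \frac{1}{102} + 2 i \sqrt{7}}\right)}{5} = - \frac{1296}{5} - \frac{36 \sqrt{- \frac{1}{102} + 2 i \sqrt{7}}}{5}$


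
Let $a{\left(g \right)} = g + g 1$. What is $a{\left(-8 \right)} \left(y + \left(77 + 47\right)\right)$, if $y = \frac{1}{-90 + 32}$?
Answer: $- \frac{57528}{29} \approx -1983.7$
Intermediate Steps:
$a{\left(g \right)} = 2 g$ ($a{\left(g \right)} = g + g = 2 g$)
$y = - \frac{1}{58}$ ($y = \frac{1}{-58} = - \frac{1}{58} \approx -0.017241$)
$a{\left(-8 \right)} \left(y + \left(77 + 47\right)\right) = 2 \left(-8\right) \left(- \frac{1}{58} + \left(77 + 47\right)\right) = - 16 \left(- \frac{1}{58} + 124\right) = \left(-16\right) \frac{7191}{58} = - \frac{57528}{29}$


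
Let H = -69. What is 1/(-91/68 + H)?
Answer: -68/4783 ≈ -0.014217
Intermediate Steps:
1/(-91/68 + H) = 1/(-91/68 - 69) = 1/(-4783/68) = -68/4783*1 = -68/4783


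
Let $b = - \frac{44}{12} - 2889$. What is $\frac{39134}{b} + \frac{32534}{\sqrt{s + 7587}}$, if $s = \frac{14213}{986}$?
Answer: $- \frac{58701}{4339} + \frac{32534 \sqrt{7390065070}}{7494995} \approx 359.63$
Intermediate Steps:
$s = \frac{14213}{986}$ ($s = 14213 \cdot \frac{1}{986} = \frac{14213}{986} \approx 14.415$)
$b = - \frac{8678}{3}$ ($b = \left(-44\right) \frac{1}{12} - 2889 = - \frac{11}{3} - 2889 = - \frac{8678}{3} \approx -2892.7$)
$\frac{39134}{b} + \frac{32534}{\sqrt{s + 7587}} = \frac{39134}{- \frac{8678}{3}} + \frac{32534}{\sqrt{\frac{14213}{986} + 7587}} = 39134 \left(- \frac{3}{8678}\right) + \frac{32534}{\sqrt{\frac{7494995}{986}}} = - \frac{58701}{4339} + \frac{32534}{\frac{1}{986} \sqrt{7390065070}} = - \frac{58701}{4339} + 32534 \frac{\sqrt{7390065070}}{7494995} = - \frac{58701}{4339} + \frac{32534 \sqrt{7390065070}}{7494995}$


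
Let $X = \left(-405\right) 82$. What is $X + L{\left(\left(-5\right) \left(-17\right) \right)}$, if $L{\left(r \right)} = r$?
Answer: $-33125$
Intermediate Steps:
$X = -33210$
$X + L{\left(\left(-5\right) \left(-17\right) \right)} = -33210 - -85 = -33210 + 85 = -33125$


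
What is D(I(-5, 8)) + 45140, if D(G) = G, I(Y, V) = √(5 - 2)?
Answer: 45140 + √3 ≈ 45142.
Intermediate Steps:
I(Y, V) = √3
D(I(-5, 8)) + 45140 = √3 + 45140 = 45140 + √3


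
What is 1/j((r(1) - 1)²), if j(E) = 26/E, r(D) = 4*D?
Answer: 9/26 ≈ 0.34615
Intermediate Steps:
1/j((r(1) - 1)²) = 1/(26/((4*1 - 1)²)) = 1/(26/((4 - 1)²)) = 1/(26/(3²)) = 1/(26/9) = 9/26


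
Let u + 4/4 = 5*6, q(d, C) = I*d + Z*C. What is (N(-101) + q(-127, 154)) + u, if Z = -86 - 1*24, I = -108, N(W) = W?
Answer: -3296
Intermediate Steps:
Z = -110 (Z = -86 - 24 = -110)
q(d, C) = -110*C - 108*d (q(d, C) = -108*d - 110*C = -110*C - 108*d)
u = 29 (u = -1 + 5*6 = -1 + 30 = 29)
(N(-101) + q(-127, 154)) + u = (-101 + (-110*154 - 108*(-127))) + 29 = (-101 + (-16940 + 13716)) + 29 = (-101 - 3224) + 29 = -3325 + 29 = -3296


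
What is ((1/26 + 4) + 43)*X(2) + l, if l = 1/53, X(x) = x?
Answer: 64832/689 ≈ 94.096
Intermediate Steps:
l = 1/53 ≈ 0.018868
((1/26 + 4) + 43)*X(2) + l = ((1/26 + 4) + 43)*2 + 1/53 = (105/26 + 43)*2 + 1/53 = (1223/26)*2 + 1/53 = 1223/13 + 1/53 = 64832/689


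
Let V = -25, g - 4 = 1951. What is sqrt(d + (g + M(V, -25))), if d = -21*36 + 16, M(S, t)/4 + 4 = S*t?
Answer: 3*sqrt(411) ≈ 60.819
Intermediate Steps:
g = 1955 (g = 4 + 1951 = 1955)
M(S, t) = -16 + 4*S*t (M(S, t) = -16 + 4*(S*t) = -16 + 4*S*t)
d = -740 (d = -756 + 16 = -740)
sqrt(d + (g + M(V, -25))) = sqrt(-740 + (1955 + (-16 + 4*(-25)*(-25)))) = sqrt(-740 + (1955 + (-16 + 2500))) = sqrt(-740 + (1955 + 2484)) = sqrt(-740 + 4439) = sqrt(3699) = 3*sqrt(411)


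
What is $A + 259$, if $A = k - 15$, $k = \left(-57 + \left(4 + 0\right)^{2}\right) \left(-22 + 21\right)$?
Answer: $285$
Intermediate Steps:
$k = 41$ ($k = \left(-57 + 4^{2}\right) \left(-1\right) = \left(-57 + 16\right) \left(-1\right) = \left(-41\right) \left(-1\right) = 41$)
$A = 26$ ($A = 41 - 15 = 26$)
$A + 259 = 26 + 259 = 285$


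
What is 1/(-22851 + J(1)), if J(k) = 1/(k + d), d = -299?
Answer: -298/6809599 ≈ -4.3762e-5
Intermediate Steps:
J(k) = 1/(-299 + k) (J(k) = 1/(k - 299) = 1/(-299 + k))
1/(-22851 + J(1)) = 1/(-22851 + 1/(-299 + 1)) = 1/(-22851 + 1/(-298)) = 1/(-22851 - 1/298) = 1/(-6809599/298) = -298/6809599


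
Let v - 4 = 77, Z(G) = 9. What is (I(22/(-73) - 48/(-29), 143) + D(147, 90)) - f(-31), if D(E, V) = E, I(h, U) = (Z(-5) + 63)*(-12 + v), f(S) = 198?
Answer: 4917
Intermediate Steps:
v = 81 (v = 4 + 77 = 81)
I(h, U) = 4968 (I(h, U) = (9 + 63)*(-12 + 81) = 72*69 = 4968)
(I(22/(-73) - 48/(-29), 143) + D(147, 90)) - f(-31) = (4968 + 147) - 1*198 = 5115 - 198 = 4917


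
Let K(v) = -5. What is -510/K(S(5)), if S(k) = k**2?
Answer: 102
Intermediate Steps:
-510/K(S(5)) = -510/(-5) = -510*(-1/5) = 102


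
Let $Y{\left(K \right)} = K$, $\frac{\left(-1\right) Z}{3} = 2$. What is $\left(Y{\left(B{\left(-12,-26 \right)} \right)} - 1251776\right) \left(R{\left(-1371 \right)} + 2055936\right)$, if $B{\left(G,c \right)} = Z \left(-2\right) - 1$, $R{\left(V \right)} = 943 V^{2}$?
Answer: $-2221328842559235$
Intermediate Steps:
$Z = -6$ ($Z = \left(-3\right) 2 = -6$)
$B{\left(G,c \right)} = 11$ ($B{\left(G,c \right)} = \left(-6\right) \left(-2\right) - 1 = 12 - 1 = 11$)
$\left(Y{\left(B{\left(-12,-26 \right)} \right)} - 1251776\right) \left(R{\left(-1371 \right)} + 2055936\right) = \left(11 - 1251776\right) \left(943 \left(-1371\right)^{2} + 2055936\right) = - 1251765 \left(943 \cdot 1879641 + 2055936\right) = - 1251765 \left(1772501463 + 2055936\right) = \left(-1251765\right) 1774557399 = -2221328842559235$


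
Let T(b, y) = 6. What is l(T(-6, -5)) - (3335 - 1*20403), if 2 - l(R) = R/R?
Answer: 17069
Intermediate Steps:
l(R) = 1 (l(R) = 2 - R/R = 2 - 1*1 = 2 - 1 = 1)
l(T(-6, -5)) - (3335 - 1*20403) = 1 - (3335 - 1*20403) = 1 - (3335 - 20403) = 1 - 1*(-17068) = 1 + 17068 = 17069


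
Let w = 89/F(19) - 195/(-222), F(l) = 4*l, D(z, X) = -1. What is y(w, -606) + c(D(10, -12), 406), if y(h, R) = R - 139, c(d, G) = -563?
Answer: -1308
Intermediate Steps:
w = 5763/2812 (w = 89/((4*19)) - 195/(-222) = 89/76 - 195*(-1/222) = 89*(1/76) + 65/74 = 89/76 + 65/74 = 5763/2812 ≈ 2.0494)
y(h, R) = -139 + R
y(w, -606) + c(D(10, -12), 406) = (-139 - 606) - 563 = -745 - 563 = -1308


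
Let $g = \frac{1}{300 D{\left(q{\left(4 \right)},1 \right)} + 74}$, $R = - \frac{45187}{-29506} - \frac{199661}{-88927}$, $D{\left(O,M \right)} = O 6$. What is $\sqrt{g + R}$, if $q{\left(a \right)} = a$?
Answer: $\frac{\sqrt{85988420871948041621118971}}{4771525892747} \approx 1.9434$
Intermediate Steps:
$D{\left(O,M \right)} = 6 O$
$R = \frac{9909541815}{2623880062}$ ($R = \left(-45187\right) \left(- \frac{1}{29506}\right) - - \frac{199661}{88927} = \frac{45187}{29506} + \frac{199661}{88927} = \frac{9909541815}{2623880062} \approx 3.7767$)
$g = \frac{1}{7274}$ ($g = \frac{1}{300 \cdot 6 \cdot 4 + 74} = \frac{1}{300 \cdot 24 + 74} = \frac{1}{7200 + 74} = \frac{1}{7274} \approx 0.00013748$)
$\sqrt{g + R} = \sqrt{\frac{1}{7274} + \frac{9909541815}{2623880062}} = \sqrt{\frac{18021157760593}{4771525892747}} = \frac{\sqrt{85988420871948041621118971}}{4771525892747}$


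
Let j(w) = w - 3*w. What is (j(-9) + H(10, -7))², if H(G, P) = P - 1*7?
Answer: 16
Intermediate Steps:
j(w) = -2*w
H(G, P) = -7 + P (H(G, P) = P - 7 = -7 + P)
(j(-9) + H(10, -7))² = (-2*(-9) + (-7 - 7))² = (18 - 14)² = 4² = 16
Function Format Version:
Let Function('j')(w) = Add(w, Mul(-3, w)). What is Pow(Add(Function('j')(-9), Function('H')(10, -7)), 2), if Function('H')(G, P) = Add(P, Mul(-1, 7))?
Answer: 16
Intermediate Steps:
Function('j')(w) = Mul(-2, w)
Function('H')(G, P) = Add(-7, P) (Function('H')(G, P) = Add(P, -7) = Add(-7, P))
Pow(Add(Function('j')(-9), Function('H')(10, -7)), 2) = Pow(Add(Mul(-2, -9), Add(-7, -7)), 2) = Pow(Add(18, -14), 2) = Pow(4, 2) = 16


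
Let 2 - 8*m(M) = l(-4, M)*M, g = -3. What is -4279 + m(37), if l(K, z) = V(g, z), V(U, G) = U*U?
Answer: -34563/8 ≈ -4320.4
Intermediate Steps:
V(U, G) = U**2
l(K, z) = 9 (l(K, z) = (-3)**2 = 9)
m(M) = 1/4 - 9*M/8
-4279 + m(37) = -4279 + (1/4 - 9/8*37) = -4279 + (1/4 - 333/8) = -4279 - 331/8 = -34563/8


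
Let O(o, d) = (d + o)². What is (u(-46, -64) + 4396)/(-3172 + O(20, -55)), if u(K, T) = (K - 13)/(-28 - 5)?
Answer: -145127/64251 ≈ -2.2588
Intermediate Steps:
u(K, T) = 13/33 - K/33 (u(K, T) = (-13 + K)/(-33) = (-13 + K)*(-1/33) = 13/33 - K/33)
(u(-46, -64) + 4396)/(-3172 + O(20, -55)) = ((13/33 - 1/33*(-46)) + 4396)/(-3172 + (-55 + 20)²) = ((13/33 + 46/33) + 4396)/(-3172 + (-35)²) = (59/33 + 4396)/(-3172 + 1225) = (145127/33)/(-1947) = (145127/33)*(-1/1947) = -145127/64251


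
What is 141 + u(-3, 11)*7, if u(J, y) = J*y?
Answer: -90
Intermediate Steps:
141 + u(-3, 11)*7 = 141 - 3*11*7 = 141 - 33*7 = 141 - 231 = -90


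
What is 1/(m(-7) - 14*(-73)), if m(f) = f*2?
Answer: 1/1008 ≈ 0.00099206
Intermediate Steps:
m(f) = 2*f
1/(m(-7) - 14*(-73)) = 1/(2*(-7) - 14*(-73)) = 1/(-14 + 1022) = 1/1008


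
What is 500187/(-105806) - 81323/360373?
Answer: -188858351089/38129625638 ≈ -4.9531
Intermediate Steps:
500187/(-105806) - 81323/360373 = 500187*(-1/105806) - 81323*1/360373 = -500187/105806 - 81323/360373 = -188858351089/38129625638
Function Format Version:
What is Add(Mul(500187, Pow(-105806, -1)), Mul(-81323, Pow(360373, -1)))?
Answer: Rational(-188858351089, 38129625638) ≈ -4.9531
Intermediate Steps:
Add(Mul(500187, Pow(-105806, -1)), Mul(-81323, Pow(360373, -1))) = Add(Mul(500187, Rational(-1, 105806)), Mul(-81323, Rational(1, 360373))) = Add(Rational(-500187, 105806), Rational(-81323, 360373)) = Rational(-188858351089, 38129625638)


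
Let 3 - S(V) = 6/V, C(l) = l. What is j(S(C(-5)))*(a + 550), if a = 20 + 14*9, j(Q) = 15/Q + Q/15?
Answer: 469104/175 ≈ 2680.6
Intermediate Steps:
S(V) = 3 - 6/V
j(Q) = 15/Q + Q/15 (j(Q) = 15/Q + Q*(1/15) = 15/Q + Q/15)
a = 146 (a = 20 + 126 = 146)
j(S(C(-5)))*(a + 550) = (15/(3 - 6/(-5)) + (3 - 6/(-5))/15)*(146 + 550) = (15/(3 - 6*(-⅕)) + (3 - 6*(-⅕))/15)*696 = (15/(3 + 6/5) + (3 + 6/5)/15)*696 = (15/(21/5) + (1/15)*(21/5))*696 = (15*(5/21) + 7/25)*696 = (25/7 + 7/25)*696 = (674/175)*696 = 469104/175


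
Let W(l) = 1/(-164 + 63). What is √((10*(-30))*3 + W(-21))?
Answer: I*√9181001/101 ≈ 30.0*I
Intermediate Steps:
W(l) = -1/101 (W(l) = 1/(-101) = -1/101)
√((10*(-30))*3 + W(-21)) = √((10*(-30))*3 - 1/101) = √(-300*3 - 1/101) = √(-900 - 1/101) = √(-90901/101) = I*√9181001/101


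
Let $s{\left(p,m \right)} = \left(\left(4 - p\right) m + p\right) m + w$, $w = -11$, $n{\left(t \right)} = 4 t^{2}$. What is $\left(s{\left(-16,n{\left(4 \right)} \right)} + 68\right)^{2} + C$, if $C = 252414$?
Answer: $6553640623$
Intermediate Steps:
$s{\left(p,m \right)} = -11 + m \left(p + m \left(4 - p\right)\right)$ ($s{\left(p,m \right)} = \left(\left(4 - p\right) m + p\right) m - 11 = \left(m \left(4 - p\right) + p\right) m - 11 = \left(p + m \left(4 - p\right)\right) m - 11 = m \left(p + m \left(4 - p\right)\right) - 11 = -11 + m \left(p + m \left(4 - p\right)\right)$)
$\left(s{\left(-16,n{\left(4 \right)} \right)} + 68\right)^{2} + C = \left(\left(-11 + 4 \left(4 \cdot 4^{2}\right)^{2} + 4 \cdot 4^{2} \left(-16\right) - - 16 \left(4 \cdot 4^{2}\right)^{2}\right) + 68\right)^{2} + 252414 = \left(\left(-11 + 4 \left(4 \cdot 16\right)^{2} + 4 \cdot 16 \left(-16\right) - - 16 \left(4 \cdot 16\right)^{2}\right) + 68\right)^{2} + 252414 = \left(\left(-11 + 4 \cdot 64^{2} + 64 \left(-16\right) - - 16 \cdot 64^{2}\right) + 68\right)^{2} + 252414 = \left(\left(-11 + 4 \cdot 4096 - 1024 - \left(-16\right) 4096\right) + 68\right)^{2} + 252414 = \left(\left(-11 + 16384 - 1024 + 65536\right) + 68\right)^{2} + 252414 = \left(80885 + 68\right)^{2} + 252414 = 80953^{2} + 252414 = 6553388209 + 252414 = 6553640623$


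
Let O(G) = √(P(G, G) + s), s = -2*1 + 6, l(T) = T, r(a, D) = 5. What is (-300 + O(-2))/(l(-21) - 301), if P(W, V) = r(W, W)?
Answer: 297/322 ≈ 0.92236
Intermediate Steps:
P(W, V) = 5
s = 4 (s = -2 + 6 = 4)
O(G) = 3 (O(G) = √(5 + 4) = √9 = 3)
(-300 + O(-2))/(l(-21) - 301) = (-300 + 3)/(-21 - 301) = -297/(-322) = -297*(-1/322) = 297/322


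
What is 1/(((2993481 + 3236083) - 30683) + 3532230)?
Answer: 1/9731111 ≈ 1.0276e-7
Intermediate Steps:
1/(((2993481 + 3236083) - 30683) + 3532230) = 1/((6229564 - 30683) + 3532230) = 1/(6198881 + 3532230) = 1/9731111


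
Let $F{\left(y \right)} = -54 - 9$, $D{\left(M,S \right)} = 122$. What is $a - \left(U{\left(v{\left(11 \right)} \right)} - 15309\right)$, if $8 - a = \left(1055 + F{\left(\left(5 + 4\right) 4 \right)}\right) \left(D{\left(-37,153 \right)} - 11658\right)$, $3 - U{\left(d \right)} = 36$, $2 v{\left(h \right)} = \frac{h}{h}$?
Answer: $11459062$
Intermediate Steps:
$v{\left(h \right)} = \frac{1}{2}$ ($v{\left(h \right)} = \frac{h \frac{1}{h}}{2} = \frac{1}{2} \cdot 1 = \frac{1}{2}$)
$U{\left(d \right)} = -33$ ($U{\left(d \right)} = 3 - 36 = -33$)
$F{\left(y \right)} = -63$ ($F{\left(y \right)} = -54 - 9 = -63$)
$a = 11443720$ ($a = 8 - \left(1055 - 63\right) \left(122 - 11658\right) = 8 - 992 \left(-11536\right) = 8 - -11443712 = 8 + 11443712 = 11443720$)
$a - \left(U{\left(v{\left(11 \right)} \right)} - 15309\right) = 11443720 - \left(-33 - 15309\right) = 11443720 - -15342 = 11443720 + 15342 = 11459062$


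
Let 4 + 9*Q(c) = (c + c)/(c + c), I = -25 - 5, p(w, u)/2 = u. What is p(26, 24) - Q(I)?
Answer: 145/3 ≈ 48.333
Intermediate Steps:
p(w, u) = 2*u
I = -30
Q(c) = -⅓ (Q(c) = -4/9 + ((c + c)/(c + c))/9 = -4/9 + ((2*c)/((2*c)))/9 = -4/9 + ((2*c)*(1/(2*c)))/9 = -4/9 + (⅑)*1 = -4/9 + ⅑ = -⅓)
p(26, 24) - Q(I) = 2*24 - 1*(-⅓) = 48 + ⅓ = 145/3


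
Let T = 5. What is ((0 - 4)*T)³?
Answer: -8000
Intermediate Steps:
((0 - 4)*T)³ = ((0 - 4)*5)³ = (-4*5)³ = (-20)³ = -8000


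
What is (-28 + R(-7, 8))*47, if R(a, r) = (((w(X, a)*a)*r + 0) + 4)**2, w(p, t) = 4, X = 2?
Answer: 2273484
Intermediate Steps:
R(a, r) = (4 + 4*a*r)**2 (R(a, r) = (((4*a)*r + 0) + 4)**2 = ((4*a*r + 0) + 4)**2 = (4*a*r + 4)**2 = (4 + 4*a*r)**2)
(-28 + R(-7, 8))*47 = (-28 + 16*(1 - 7*8)**2)*47 = (-28 + 16*(1 - 56)**2)*47 = (-28 + 16*(-55)**2)*47 = (-28 + 16*3025)*47 = (-28 + 48400)*47 = 48372*47 = 2273484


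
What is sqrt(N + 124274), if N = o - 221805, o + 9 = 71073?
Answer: I*sqrt(26467) ≈ 162.69*I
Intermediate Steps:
o = 71064 (o = -9 + 71073 = 71064)
N = -150741 (N = 71064 - 221805 = -150741)
sqrt(N + 124274) = sqrt(-150741 + 124274) = sqrt(-26467) = I*sqrt(26467)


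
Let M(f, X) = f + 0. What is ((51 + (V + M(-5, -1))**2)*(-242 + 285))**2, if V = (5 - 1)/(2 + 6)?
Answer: 150185025/16 ≈ 9.3866e+6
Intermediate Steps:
M(f, X) = f
V = 1/2 (V = 4/8 = 4*(1/8) = 1/2 ≈ 0.50000)
((51 + (V + M(-5, -1))**2)*(-242 + 285))**2 = ((51 + (1/2 - 5)**2)*(-242 + 285))**2 = ((51 + (-9/2)**2)*43)**2 = ((51 + 81/4)*43)**2 = ((285/4)*43)**2 = (12255/4)**2 = 150185025/16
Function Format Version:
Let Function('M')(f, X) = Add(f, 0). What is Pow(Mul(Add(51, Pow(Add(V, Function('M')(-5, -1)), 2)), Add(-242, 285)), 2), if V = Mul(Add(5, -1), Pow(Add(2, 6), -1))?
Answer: Rational(150185025, 16) ≈ 9.3866e+6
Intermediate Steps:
Function('M')(f, X) = f
V = Rational(1, 2) (V = Mul(4, Pow(8, -1)) = Mul(4, Rational(1, 8)) = Rational(1, 2) ≈ 0.50000)
Pow(Mul(Add(51, Pow(Add(V, Function('M')(-5, -1)), 2)), Add(-242, 285)), 2) = Pow(Mul(Add(51, Pow(Add(Rational(1, 2), -5), 2)), Add(-242, 285)), 2) = Pow(Mul(Add(51, Pow(Rational(-9, 2), 2)), 43), 2) = Pow(Mul(Add(51, Rational(81, 4)), 43), 2) = Pow(Mul(Rational(285, 4), 43), 2) = Pow(Rational(12255, 4), 2) = Rational(150185025, 16)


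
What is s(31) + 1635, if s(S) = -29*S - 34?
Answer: 702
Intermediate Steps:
s(S) = -34 - 29*S
s(31) + 1635 = (-34 - 29*31) + 1635 = (-34 - 899) + 1635 = -933 + 1635 = 702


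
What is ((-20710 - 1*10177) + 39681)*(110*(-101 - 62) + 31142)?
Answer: 116186328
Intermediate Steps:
((-20710 - 1*10177) + 39681)*(110*(-101 - 62) + 31142) = ((-20710 - 10177) + 39681)*(110*(-163) + 31142) = (-30887 + 39681)*(-17930 + 31142) = 8794*13212 = 116186328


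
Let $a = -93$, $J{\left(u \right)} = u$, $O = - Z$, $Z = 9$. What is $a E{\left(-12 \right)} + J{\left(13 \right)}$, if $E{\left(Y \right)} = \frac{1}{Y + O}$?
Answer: $\frac{122}{7} \approx 17.429$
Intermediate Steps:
$O = -9$ ($O = \left(-1\right) 9 = -9$)
$E{\left(Y \right)} = \frac{1}{-9 + Y}$ ($E{\left(Y \right)} = \frac{1}{Y - 9} = \frac{1}{-9 + Y}$)
$a E{\left(-12 \right)} + J{\left(13 \right)} = - \frac{93}{-9 - 12} + 13 = - \frac{93}{-21} + 13 = \left(-93\right) \left(- \frac{1}{21}\right) + 13 = \frac{31}{7} + 13 = \frac{122}{7}$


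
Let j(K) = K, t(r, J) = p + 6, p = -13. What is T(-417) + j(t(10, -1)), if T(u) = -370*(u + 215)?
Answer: 74733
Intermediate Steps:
t(r, J) = -7 (t(r, J) = -13 + 6 = -7)
T(u) = -79550 - 370*u (T(u) = -370*(215 + u) = -79550 - 370*u)
T(-417) + j(t(10, -1)) = (-79550 - 370*(-417)) - 7 = (-79550 + 154290) - 7 = 74740 - 7 = 74733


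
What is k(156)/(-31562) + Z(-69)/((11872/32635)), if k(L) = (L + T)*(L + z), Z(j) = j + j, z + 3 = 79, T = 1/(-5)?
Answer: -178215863279/468380080 ≈ -380.49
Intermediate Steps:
T = -⅕ ≈ -0.20000
z = 76 (z = -3 + 79 = 76)
Z(j) = 2*j
k(L) = (76 + L)*(-⅕ + L) (k(L) = (L - ⅕)*(L + 76) = (-⅕ + L)*(76 + L) = (76 + L)*(-⅕ + L))
k(156)/(-31562) + Z(-69)/((11872/32635)) = (-76/5 + 156² + (379/5)*156)/(-31562) + (2*(-69))/((11872/32635)) = (-76/5 + 24336 + 59124/5)*(-1/31562) - 138/(11872*(1/32635)) = (180728/5)*(-1/31562) - 138/11872/32635 = -90364/78905 - 138*32635/11872 = -90364/78905 - 2251815/5936 = -178215863279/468380080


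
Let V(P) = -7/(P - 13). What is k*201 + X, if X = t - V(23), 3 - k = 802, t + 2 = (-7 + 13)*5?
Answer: -1605703/10 ≈ -1.6057e+5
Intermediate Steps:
V(P) = -7/(-13 + P)
t = 28 (t = -2 + (-7 + 13)*5 = -2 + 6*5 = -2 + 30 = 28)
k = -799 (k = 3 - 1*802 = 3 - 802 = -799)
X = 287/10 (X = 28 - (-7)/(-13 + 23) = 28 - (-7)/10 = 28 - 1*(-7/10) = 28 + 7/10 = 287/10 ≈ 28.700)
k*201 + X = -799*201 + 287/10 = -160599 + 287/10 = -1605703/10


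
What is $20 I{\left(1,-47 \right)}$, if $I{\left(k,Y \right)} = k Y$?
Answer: $-940$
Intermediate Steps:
$I{\left(k,Y \right)} = Y k$
$20 I{\left(1,-47 \right)} = 20 \left(\left(-47\right) 1\right) = 20 \left(-47\right) = -940$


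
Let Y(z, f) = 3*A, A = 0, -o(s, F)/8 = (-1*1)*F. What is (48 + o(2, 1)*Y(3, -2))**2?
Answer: 2304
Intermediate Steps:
o(s, F) = 8*F (o(s, F) = -8*(-1*1)*F = -(-8)*F = 8*F)
Y(z, f) = 0 (Y(z, f) = 3*0 = 0)
(48 + o(2, 1)*Y(3, -2))**2 = (48 + (8*1)*0)**2 = (48 + 8*0)**2 = (48 + 0)**2 = 48**2 = 2304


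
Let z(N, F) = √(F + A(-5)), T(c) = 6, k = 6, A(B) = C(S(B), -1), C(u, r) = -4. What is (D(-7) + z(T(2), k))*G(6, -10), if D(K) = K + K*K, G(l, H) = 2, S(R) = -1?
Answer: 84 + 2*√2 ≈ 86.828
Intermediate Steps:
A(B) = -4
z(N, F) = √(-4 + F) (z(N, F) = √(F - 4) = √(-4 + F))
D(K) = K + K²
(D(-7) + z(T(2), k))*G(6, -10) = (-7*(1 - 7) + √(-4 + 6))*2 = (-7*(-6) + √2)*2 = (42 + √2)*2 = 84 + 2*√2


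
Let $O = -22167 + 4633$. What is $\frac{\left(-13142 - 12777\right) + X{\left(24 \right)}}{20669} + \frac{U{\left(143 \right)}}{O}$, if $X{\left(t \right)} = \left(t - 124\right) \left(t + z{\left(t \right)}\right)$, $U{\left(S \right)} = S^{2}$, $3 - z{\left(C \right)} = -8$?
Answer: $- \frac{85317557}{32946386} \approx -2.5896$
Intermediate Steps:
$z{\left(C \right)} = 11$ ($z{\left(C \right)} = 3 - -8 = 3 + 8 = 11$)
$O = -17534$
$X{\left(t \right)} = \left(-124 + t\right) \left(11 + t\right)$ ($X{\left(t \right)} = \left(t - 124\right) \left(t + 11\right) = \left(-124 + t\right) \left(11 + t\right)$)
$\frac{\left(-13142 - 12777\right) + X{\left(24 \right)}}{20669} + \frac{U{\left(143 \right)}}{O} = \frac{\left(-13142 - 12777\right) - \left(4076 - 576\right)}{20669} + \frac{143^{2}}{-17534} = \left(-25919 - 3500\right) \frac{1}{20669} + 20449 \left(- \frac{1}{17534}\right) = \left(-25919 - 3500\right) \frac{1}{20669} - \frac{1859}{1594} = \left(-29419\right) \frac{1}{20669} - \frac{1859}{1594} = - \frac{29419}{20669} - \frac{1859}{1594} = - \frac{85317557}{32946386}$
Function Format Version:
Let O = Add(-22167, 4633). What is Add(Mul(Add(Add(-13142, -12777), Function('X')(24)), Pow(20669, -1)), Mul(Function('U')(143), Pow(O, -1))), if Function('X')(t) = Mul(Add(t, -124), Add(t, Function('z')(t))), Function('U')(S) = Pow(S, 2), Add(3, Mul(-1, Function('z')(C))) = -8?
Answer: Rational(-85317557, 32946386) ≈ -2.5896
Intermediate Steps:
Function('z')(C) = 11 (Function('z')(C) = Add(3, Mul(-1, -8)) = Add(3, 8) = 11)
O = -17534
Function('X')(t) = Mul(Add(-124, t), Add(11, t)) (Function('X')(t) = Mul(Add(t, -124), Add(t, 11)) = Mul(Add(-124, t), Add(11, t)))
Add(Mul(Add(Add(-13142, -12777), Function('X')(24)), Pow(20669, -1)), Mul(Function('U')(143), Pow(O, -1))) = Add(Mul(Add(Add(-13142, -12777), Add(-1364, Pow(24, 2), Mul(-113, 24))), Pow(20669, -1)), Mul(Pow(143, 2), Pow(-17534, -1))) = Add(Mul(Add(-25919, Add(-1364, 576, -2712)), Rational(1, 20669)), Mul(20449, Rational(-1, 17534))) = Add(Mul(Add(-25919, -3500), Rational(1, 20669)), Rational(-1859, 1594)) = Add(Mul(-29419, Rational(1, 20669)), Rational(-1859, 1594)) = Add(Rational(-29419, 20669), Rational(-1859, 1594)) = Rational(-85317557, 32946386)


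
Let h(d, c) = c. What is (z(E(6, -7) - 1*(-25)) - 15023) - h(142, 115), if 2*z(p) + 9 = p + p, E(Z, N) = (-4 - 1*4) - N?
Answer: -30237/2 ≈ -15119.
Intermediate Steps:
E(Z, N) = -8 - N (E(Z, N) = (-4 - 4) - N = -8 - N)
z(p) = -9/2 + p (z(p) = -9/2 + (p + p)/2 = -9/2 + (2*p)/2 = -9/2 + p)
(z(E(6, -7) - 1*(-25)) - 15023) - h(142, 115) = ((-9/2 + ((-8 - 1*(-7)) - 1*(-25))) - 15023) - 1*115 = ((-9/2 + ((-8 + 7) + 25)) - 15023) - 115 = ((-9/2 + (-1 + 25)) - 15023) - 115 = ((-9/2 + 24) - 15023) - 115 = (39/2 - 15023) - 115 = -30007/2 - 115 = -30237/2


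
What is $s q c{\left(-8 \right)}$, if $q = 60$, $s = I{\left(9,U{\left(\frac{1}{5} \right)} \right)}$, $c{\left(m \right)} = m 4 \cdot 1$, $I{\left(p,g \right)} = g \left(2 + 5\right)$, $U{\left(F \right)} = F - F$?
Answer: $0$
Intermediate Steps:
$U{\left(F \right)} = 0$
$I{\left(p,g \right)} = 7 g$ ($I{\left(p,g \right)} = g 7 = 7 g$)
$c{\left(m \right)} = 4 m$ ($c{\left(m \right)} = 4 m 1 = 4 m$)
$s = 0$ ($s = 7 \cdot 0 = 0$)
$s q c{\left(-8 \right)} = 0 \cdot 60 \cdot 4 \left(-8\right) = 0 \left(-32\right) = 0$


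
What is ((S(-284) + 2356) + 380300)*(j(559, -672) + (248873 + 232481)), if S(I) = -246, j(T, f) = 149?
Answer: 184131562230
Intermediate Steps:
((S(-284) + 2356) + 380300)*(j(559, -672) + (248873 + 232481)) = ((-246 + 2356) + 380300)*(149 + (248873 + 232481)) = (2110 + 380300)*(149 + 481354) = 382410*481503 = 184131562230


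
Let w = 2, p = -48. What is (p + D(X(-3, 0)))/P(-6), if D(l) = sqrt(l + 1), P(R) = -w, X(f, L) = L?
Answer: 47/2 ≈ 23.500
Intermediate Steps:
P(R) = -2 (P(R) = -1*2 = -2)
D(l) = sqrt(1 + l)
(p + D(X(-3, 0)))/P(-6) = (-48 + sqrt(1 + 0))/(-2) = (-48 + sqrt(1))*(-1/2) = (-48 + 1)*(-1/2) = -47*(-1/2) = 47/2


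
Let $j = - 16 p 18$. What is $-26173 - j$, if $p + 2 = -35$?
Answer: $-36829$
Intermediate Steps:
$p = -37$ ($p = -2 - 35 = -37$)
$j = 10656$ ($j = - 16 \left(\left(-37\right) 18\right) = \left(-16\right) \left(-666\right) = 10656$)
$-26173 - j = -26173 - 10656 = -36829$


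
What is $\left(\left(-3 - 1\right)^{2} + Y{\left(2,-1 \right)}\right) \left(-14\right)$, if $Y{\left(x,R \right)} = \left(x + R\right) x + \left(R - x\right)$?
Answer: $-210$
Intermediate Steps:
$Y{\left(x,R \right)} = R - x + x \left(R + x\right)$ ($Y{\left(x,R \right)} = \left(R + x\right) x + \left(R - x\right) = x \left(R + x\right) + \left(R - x\right) = R - x + x \left(R + x\right)$)
$\left(\left(-3 - 1\right)^{2} + Y{\left(2,-1 \right)}\right) \left(-14\right) = \left(\left(-3 - 1\right)^{2} - \left(5 - 4\right)\right) \left(-14\right) = \left(\left(-4\right)^{2} - 1\right) \left(-14\right) = \left(16 - 1\right) \left(-14\right) = 15 \left(-14\right) = -210$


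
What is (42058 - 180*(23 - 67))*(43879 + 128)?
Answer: 2199381846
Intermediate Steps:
(42058 - 180*(23 - 67))*(43879 + 128) = (42058 - 180*(-44))*44007 = (42058 + 7920)*44007 = 49978*44007 = 2199381846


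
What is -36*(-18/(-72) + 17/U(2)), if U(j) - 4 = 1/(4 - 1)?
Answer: -1953/13 ≈ -150.23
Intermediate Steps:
U(j) = 13/3 (U(j) = 4 + 1/(4 - 1) = 4 + 1/3 = 4 + ⅓ = 13/3)
-36*(-18/(-72) + 17/U(2)) = -36*(-18/(-72) + 17/(13/3)) = -36*(-18*(-1/72) + 17*(3/13)) = -36*(¼ + 51/13) = -36*217/52 = -1953/13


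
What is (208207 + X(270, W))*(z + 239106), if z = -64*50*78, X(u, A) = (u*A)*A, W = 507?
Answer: -730502419878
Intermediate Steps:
X(u, A) = u*A² (X(u, A) = (A*u)*A = u*A²)
z = -249600 (z = -3200*78 = -249600)
(208207 + X(270, W))*(z + 239106) = (208207 + 270*507²)*(-249600 + 239106) = (208207 + 270*257049)*(-10494) = (208207 + 69403230)*(-10494) = 69611437*(-10494) = -730502419878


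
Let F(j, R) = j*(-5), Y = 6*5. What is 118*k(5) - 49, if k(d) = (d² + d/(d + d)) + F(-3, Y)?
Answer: 4730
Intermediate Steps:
Y = 30
F(j, R) = -5*j
k(d) = 31/2 + d² (k(d) = (d² + d/(d + d)) - 5*(-3) = (d² + d/((2*d))) + 15 = (d² + (1/(2*d))*d) + 15 = (d² + ½) + 15 = (½ + d²) + 15 = 31/2 + d²)
118*k(5) - 49 = 118*(31/2 + 5²) - 49 = 118*(31/2 + 25) - 49 = 118*(81/2) - 49 = 4779 - 49 = 4730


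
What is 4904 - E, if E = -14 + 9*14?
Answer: 4792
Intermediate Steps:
E = 112 (E = -14 + 126 = 112)
4904 - E = 4904 - 1*112 = 4904 - 112 = 4792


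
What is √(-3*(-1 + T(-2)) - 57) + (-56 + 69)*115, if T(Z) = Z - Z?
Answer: 1495 + 3*I*√6 ≈ 1495.0 + 7.3485*I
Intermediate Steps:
T(Z) = 0
√(-3*(-1 + T(-2)) - 57) + (-56 + 69)*115 = √(-3*(-1 + 0) - 57) + (-56 + 69)*115 = √(-3*(-1) - 57) + 13*115 = √(3 - 57) + 1495 = √(-54) + 1495 = 3*I*√6 + 1495 = 1495 + 3*I*√6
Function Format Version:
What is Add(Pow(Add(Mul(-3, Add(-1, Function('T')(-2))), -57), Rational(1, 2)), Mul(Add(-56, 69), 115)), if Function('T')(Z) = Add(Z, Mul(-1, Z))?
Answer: Add(1495, Mul(3, I, Pow(6, Rational(1, 2)))) ≈ Add(1495.0, Mul(7.3485, I))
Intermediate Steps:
Function('T')(Z) = 0
Add(Pow(Add(Mul(-3, Add(-1, Function('T')(-2))), -57), Rational(1, 2)), Mul(Add(-56, 69), 115)) = Add(Pow(Add(Mul(-3, Add(-1, 0)), -57), Rational(1, 2)), Mul(Add(-56, 69), 115)) = Add(Pow(Add(Mul(-3, -1), -57), Rational(1, 2)), Mul(13, 115)) = Add(Pow(Add(3, -57), Rational(1, 2)), 1495) = Add(Pow(-54, Rational(1, 2)), 1495) = Add(Mul(3, I, Pow(6, Rational(1, 2))), 1495) = Add(1495, Mul(3, I, Pow(6, Rational(1, 2))))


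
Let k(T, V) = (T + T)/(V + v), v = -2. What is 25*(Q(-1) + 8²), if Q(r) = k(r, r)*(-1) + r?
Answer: 4675/3 ≈ 1558.3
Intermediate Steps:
k(T, V) = 2*T/(-2 + V) (k(T, V) = (T + T)/(V - 2) = (2*T)/(-2 + V) = 2*T/(-2 + V))
Q(r) = r - 2*r/(-2 + r) (Q(r) = (2*r/(-2 + r))*(-1) + r = -2*r/(-2 + r) + r = r - 2*r/(-2 + r))
25*(Q(-1) + 8²) = 25*(-(-4 - 1)/(-2 - 1) + 8²) = 25*(-1*(-5)/(-3) + 64) = 25*(-1*(-⅓)*(-5) + 64) = 25*(-5/3 + 64) = 25*(187/3) = 4675/3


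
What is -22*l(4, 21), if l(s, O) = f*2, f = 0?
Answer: 0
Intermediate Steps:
l(s, O) = 0 (l(s, O) = 0*2 = 0)
-22*l(4, 21) = -22*0 = 0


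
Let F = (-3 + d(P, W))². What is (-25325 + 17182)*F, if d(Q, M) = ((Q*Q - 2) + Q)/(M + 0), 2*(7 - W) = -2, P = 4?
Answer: -73287/16 ≈ -4580.4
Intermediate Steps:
W = 8 (W = 7 - ½*(-2) = 7 + 1 = 8)
d(Q, M) = (-2 + Q + Q²)/M (d(Q, M) = ((Q² - 2) + Q)/M = ((-2 + Q²) + Q)/M = (-2 + Q + Q²)/M)
F = 9/16 (F = (-3 + (-2 + 4 + 4²)/8)² = (-3 + (-2 + 4 + 16)/8)² = (-3 + (⅛)*18)² = (-3 + 9/4)² = (-¾)² = 9/16 ≈ 0.56250)
(-25325 + 17182)*F = (-25325 + 17182)*(9/16) = -8143*9/16 = -73287/16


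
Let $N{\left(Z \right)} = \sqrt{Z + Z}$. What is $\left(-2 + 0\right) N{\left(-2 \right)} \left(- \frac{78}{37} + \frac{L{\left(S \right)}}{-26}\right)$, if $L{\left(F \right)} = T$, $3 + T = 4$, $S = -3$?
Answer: $\frac{4130 i}{481} \approx 8.5863 i$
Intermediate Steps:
$N{\left(Z \right)} = \sqrt{2} \sqrt{Z}$ ($N{\left(Z \right)} = \sqrt{2 Z} = \sqrt{2} \sqrt{Z}$)
$T = 1$ ($T = -3 + 4 = 1$)
$L{\left(F \right)} = 1$
$\left(-2 + 0\right) N{\left(-2 \right)} \left(- \frac{78}{37} + \frac{L{\left(S \right)}}{-26}\right) = \left(-2 + 0\right) \sqrt{2} \sqrt{-2} \left(- \frac{78}{37} + 1 \frac{1}{-26}\right) = - 2 \sqrt{2} i \sqrt{2} \left(\left(-78\right) \frac{1}{37} + 1 \left(- \frac{1}{26}\right)\right) = - 2 \cdot 2 i \left(- \frac{78}{37} - \frac{1}{26}\right) = - 4 i \left(- \frac{2065}{962}\right) = \frac{4130 i}{481}$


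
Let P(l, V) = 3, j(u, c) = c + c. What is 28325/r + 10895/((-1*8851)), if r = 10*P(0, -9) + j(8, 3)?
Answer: 250312355/318636 ≈ 785.57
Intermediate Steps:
j(u, c) = 2*c
r = 36 (r = 10*3 + 2*3 = 30 + 6 = 36)
28325/r + 10895/((-1*8851)) = 28325/36 + 10895/((-1*8851)) = 28325*(1/36) + 10895/(-8851) = 28325/36 + 10895*(-1/8851) = 28325/36 - 10895/8851 = 250312355/318636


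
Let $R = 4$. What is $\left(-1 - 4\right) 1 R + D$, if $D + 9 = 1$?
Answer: $-28$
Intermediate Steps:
$D = -8$ ($D = -9 + 1 = -8$)
$\left(-1 - 4\right) 1 R + D = \left(-1 - 4\right) 1 \cdot 4 - 8 = \left(-5\right) 1 \cdot 4 - 8 = \left(-5\right) 4 - 8 = -20 - 8 = -28$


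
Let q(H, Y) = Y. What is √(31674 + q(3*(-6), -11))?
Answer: √31663 ≈ 177.94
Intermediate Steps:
√(31674 + q(3*(-6), -11)) = √(31674 - 11) = √31663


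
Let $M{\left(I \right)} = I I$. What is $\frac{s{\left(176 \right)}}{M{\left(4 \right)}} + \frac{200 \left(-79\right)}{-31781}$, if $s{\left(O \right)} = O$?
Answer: $\frac{365391}{31781} \approx 11.497$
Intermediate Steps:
$M{\left(I \right)} = I^{2}$
$\frac{s{\left(176 \right)}}{M{\left(4 \right)}} + \frac{200 \left(-79\right)}{-31781} = \frac{176}{4^{2}} + \frac{200 \left(-79\right)}{-31781} = \frac{176}{16} - - \frac{15800}{31781} = 176 \cdot \frac{1}{16} + \frac{15800}{31781} = 11 + \frac{15800}{31781} = \frac{365391}{31781}$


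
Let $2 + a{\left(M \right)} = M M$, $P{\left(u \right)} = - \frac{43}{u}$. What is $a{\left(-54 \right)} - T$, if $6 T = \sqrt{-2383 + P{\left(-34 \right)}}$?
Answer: $2914 - \frac{i \sqrt{2753286}}{204} \approx 2914.0 - 8.1338 i$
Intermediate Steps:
$a{\left(M \right)} = -2 + M^{2}$ ($a{\left(M \right)} = -2 + M M = -2 + M^{2}$)
$T = \frac{i \sqrt{2753286}}{204}$ ($T = \frac{\sqrt{-2383 - \frac{43}{-34}}}{6} = \frac{\sqrt{-2383 - - \frac{43}{34}}}{6} = \frac{\sqrt{-2383 + \frac{43}{34}}}{6} = \frac{\sqrt{- \frac{80979}{34}}}{6} = \frac{\frac{1}{34} i \sqrt{2753286}}{6} = \frac{i \sqrt{2753286}}{204} \approx 8.1338 i$)
$a{\left(-54 \right)} - T = \left(-2 + \left(-54\right)^{2}\right) - \frac{i \sqrt{2753286}}{204} = \left(-2 + 2916\right) - \frac{i \sqrt{2753286}}{204} = 2914 - \frac{i \sqrt{2753286}}{204}$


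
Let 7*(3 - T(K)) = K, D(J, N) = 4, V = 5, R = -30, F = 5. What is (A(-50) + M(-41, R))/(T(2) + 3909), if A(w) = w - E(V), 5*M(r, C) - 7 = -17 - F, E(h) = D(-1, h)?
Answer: -399/27382 ≈ -0.014572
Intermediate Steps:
E(h) = 4
M(r, C) = -3 (M(r, C) = 7/5 + (-17 - 1*5)/5 = 7/5 + (-17 - 5)/5 = 7/5 + (⅕)*(-22) = 7/5 - 22/5 = -3)
A(w) = -4 + w (A(w) = w - 1*4 = w - 4 = -4 + w)
T(K) = 3 - K/7
(A(-50) + M(-41, R))/(T(2) + 3909) = ((-4 - 50) - 3)/((3 - ⅐*2) + 3909) = (-54 - 3)/((3 - 2/7) + 3909) = -57/(19/7 + 3909) = -57/27382/7 = -57*7/27382 = -399/27382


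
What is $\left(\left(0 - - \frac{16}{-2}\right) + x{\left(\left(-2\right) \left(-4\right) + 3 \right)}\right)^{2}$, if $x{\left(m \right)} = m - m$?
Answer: $64$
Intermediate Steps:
$x{\left(m \right)} = 0$
$\left(\left(0 - - \frac{16}{-2}\right) + x{\left(\left(-2\right) \left(-4\right) + 3 \right)}\right)^{2} = \left(\left(0 - - \frac{16}{-2}\right) + 0\right)^{2} = \left(\left(0 - \left(-16\right) \left(- \frac{1}{2}\right)\right) + 0\right)^{2} = \left(\left(0 - 8\right) + 0\right)^{2} = \left(-8 + 0\right)^{2} = \left(-8\right)^{2} = 64$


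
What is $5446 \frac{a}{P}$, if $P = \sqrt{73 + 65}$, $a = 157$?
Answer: $\frac{427511 \sqrt{138}}{69} \approx 72784.0$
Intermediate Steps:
$P = \sqrt{138} \approx 11.747$
$5446 \frac{a}{P} = 5446 \frac{157}{\sqrt{138}} = 5446 \cdot 157 \frac{\sqrt{138}}{138} = 5446 \frac{157 \sqrt{138}}{138} = \frac{427511 \sqrt{138}}{69}$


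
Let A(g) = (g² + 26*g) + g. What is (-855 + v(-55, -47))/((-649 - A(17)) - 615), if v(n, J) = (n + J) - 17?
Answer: 487/1006 ≈ 0.48410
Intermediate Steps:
v(n, J) = -17 + J + n (v(n, J) = (J + n) - 17 = -17 + J + n)
A(g) = g² + 27*g
(-855 + v(-55, -47))/((-649 - A(17)) - 615) = (-855 + (-17 - 47 - 55))/((-649 - 17*(27 + 17)) - 615) = (-855 - 119)/((-649 - 17*44) - 615) = -974/((-649 - 1*748) - 615) = -974/((-649 - 748) - 615) = -974/(-1397 - 615) = -974/(-2012) = -974*(-1/2012) = 487/1006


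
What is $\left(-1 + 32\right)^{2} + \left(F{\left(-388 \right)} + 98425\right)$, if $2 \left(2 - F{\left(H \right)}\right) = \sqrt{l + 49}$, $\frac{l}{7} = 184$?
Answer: $99388 - \frac{\sqrt{1337}}{2} \approx 99370.0$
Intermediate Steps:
$l = 1288$ ($l = 7 \cdot 184 = 1288$)
$F{\left(H \right)} = 2 - \frac{\sqrt{1337}}{2}$ ($F{\left(H \right)} = 2 - \frac{\sqrt{1288 + 49}}{2} = 2 - \frac{\sqrt{1337}}{2}$)
$\left(-1 + 32\right)^{2} + \left(F{\left(-388 \right)} + 98425\right) = \left(-1 + 32\right)^{2} + \left(\left(2 - \frac{\sqrt{1337}}{2}\right) + 98425\right) = 31^{2} + \left(98427 - \frac{\sqrt{1337}}{2}\right) = 961 + \left(98427 - \frac{\sqrt{1337}}{2}\right) = 99388 - \frac{\sqrt{1337}}{2}$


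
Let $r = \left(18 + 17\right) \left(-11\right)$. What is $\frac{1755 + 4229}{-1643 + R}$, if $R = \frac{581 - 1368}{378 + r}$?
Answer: $- \frac{1904}{487} \approx -3.9097$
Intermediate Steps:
$r = -385$ ($r = 35 \left(-11\right) = -385$)
$R = \frac{787}{7}$ ($R = \frac{581 - 1368}{378 - 385} = - \frac{787}{-7} = \left(-787\right) \left(- \frac{1}{7}\right) = \frac{787}{7} \approx 112.43$)
$\frac{1755 + 4229}{-1643 + R} = \frac{1755 + 4229}{-1643 + \frac{787}{7}} = \frac{5984}{- \frac{10714}{7}} = 5984 \left(- \frac{7}{10714}\right) = - \frac{1904}{487}$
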